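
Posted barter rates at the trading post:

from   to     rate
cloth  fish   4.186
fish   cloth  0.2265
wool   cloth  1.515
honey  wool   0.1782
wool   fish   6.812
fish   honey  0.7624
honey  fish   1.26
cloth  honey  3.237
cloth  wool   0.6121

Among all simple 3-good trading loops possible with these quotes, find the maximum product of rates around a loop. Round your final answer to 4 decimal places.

0.9444

cloth→wool→fish→cloth: 0.6121 × 6.812 × 0.2265 = 0.94442
honey→wool→fish→honey: 0.1782 × 6.812 × 0.7624 = 0.92548
honey→fish→cloth→honey: 1.26 × 0.2265 × 3.237 = 0.92381
honey→wool→cloth→honey: 0.1782 × 1.515 × 3.237 = 0.87390
Maximum is cloth→wool→fish→cloth at 0.9444; no arbitrage — every cycle loses value.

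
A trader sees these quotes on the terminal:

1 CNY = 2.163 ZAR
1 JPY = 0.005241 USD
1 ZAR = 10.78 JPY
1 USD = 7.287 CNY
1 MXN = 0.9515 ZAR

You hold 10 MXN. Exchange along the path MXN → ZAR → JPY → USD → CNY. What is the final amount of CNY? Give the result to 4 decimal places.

10 MXN × 0.9515 = 9.515 ZAR
9.515 ZAR × 10.78 = 102.5717 JPY
102.5717 JPY × 0.005241 = 0.5375782797 USD
0.5375782797 USD × 7.287 = 3.9173329241739 CNY

3.9173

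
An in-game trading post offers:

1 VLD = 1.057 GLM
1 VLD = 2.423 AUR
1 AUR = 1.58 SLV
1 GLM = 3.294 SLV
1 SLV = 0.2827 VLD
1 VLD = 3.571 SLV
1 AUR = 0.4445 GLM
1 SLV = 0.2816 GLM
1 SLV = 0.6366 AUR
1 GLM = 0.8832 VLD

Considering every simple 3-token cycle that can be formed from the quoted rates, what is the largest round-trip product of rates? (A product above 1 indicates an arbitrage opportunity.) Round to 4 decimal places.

1.0823

VLD→AUR→SLV→VLD: 2.423 × 1.58 × 0.2827 = 1.08227
VLD→GLM→SLV→VLD: 1.057 × 3.294 × 0.2827 = 0.98429
VLD→AUR→GLM→VLD: 2.423 × 0.4445 × 0.8832 = 0.95123
AUR→GLM→SLV→AUR: 0.4445 × 3.294 × 0.6366 = 0.93210
VLD→SLV→GLM→VLD: 3.571 × 0.2816 × 0.8832 = 0.88814
Maximum is VLD→AUR→SLV→VLD at 1.0823; arbitrage exists.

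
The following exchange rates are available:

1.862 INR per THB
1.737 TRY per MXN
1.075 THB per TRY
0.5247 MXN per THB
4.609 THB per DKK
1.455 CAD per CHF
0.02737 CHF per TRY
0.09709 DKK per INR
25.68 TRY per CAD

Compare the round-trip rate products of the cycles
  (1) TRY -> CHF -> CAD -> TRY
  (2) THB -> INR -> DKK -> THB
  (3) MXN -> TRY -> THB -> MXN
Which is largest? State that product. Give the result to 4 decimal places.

(1) 0.02737 × 1.455 × 25.68 = 1.02266
(2) 1.862 × 0.09709 × 4.609 = 0.83322
(3) 1.737 × 1.075 × 0.5247 = 0.97976
Highest is cycle (1) at 1.0227 (>1, arbitrage).

1.0227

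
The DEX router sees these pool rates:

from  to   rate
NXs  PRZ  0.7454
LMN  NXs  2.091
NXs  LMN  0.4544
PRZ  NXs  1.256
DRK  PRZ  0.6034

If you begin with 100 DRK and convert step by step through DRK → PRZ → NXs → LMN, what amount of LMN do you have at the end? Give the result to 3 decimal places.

100 DRK × 0.6034 = 60.34 PRZ
60.34 PRZ × 1.256 = 75.78704 NXs
75.78704 NXs × 0.4544 = 34.437630976 LMN

34.438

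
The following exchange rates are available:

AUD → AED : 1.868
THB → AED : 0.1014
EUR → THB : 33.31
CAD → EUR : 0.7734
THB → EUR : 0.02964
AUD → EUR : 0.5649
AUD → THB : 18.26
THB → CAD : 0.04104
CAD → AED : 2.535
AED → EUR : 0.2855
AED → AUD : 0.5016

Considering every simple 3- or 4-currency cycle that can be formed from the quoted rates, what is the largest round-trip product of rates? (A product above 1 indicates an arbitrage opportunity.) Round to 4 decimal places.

1.0573

EUR→THB→CAD→EUR: 33.31 × 0.04104 × 0.7734 = 1.05727
EUR→THB→CAD→AED→EUR: 33.31 × 0.04104 × 2.535 × 0.2855 = 0.98939
EUR→THB→AED→EUR: 33.31 × 0.1014 × 0.2855 = 0.96431
EUR→THB→AED→AUD→EUR: 33.31 × 0.1014 × 0.5016 × 0.5649 = 0.95707
THB→CAD→AED→AUD→THB: 0.04104 × 2.535 × 0.5016 × 18.26 = 0.95289
THB→AED→AUD→THB: 0.1014 × 0.5016 × 18.26 = 0.92874
Maximum is EUR→THB→CAD→EUR at 1.0573; arbitrage exists.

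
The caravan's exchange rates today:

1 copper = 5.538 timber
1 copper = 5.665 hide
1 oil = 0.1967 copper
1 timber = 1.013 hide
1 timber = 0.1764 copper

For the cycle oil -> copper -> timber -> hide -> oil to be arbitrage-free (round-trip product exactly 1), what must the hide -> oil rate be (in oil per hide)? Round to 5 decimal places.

Known legs of the cycle: 0.1967 × 5.538 × 1.013 = 1.1034858198
For no arbitrage the full-cycle product must be 1, so the missing rate is 1 / 1.1034858198 ≈ 0.9062192.

0.90622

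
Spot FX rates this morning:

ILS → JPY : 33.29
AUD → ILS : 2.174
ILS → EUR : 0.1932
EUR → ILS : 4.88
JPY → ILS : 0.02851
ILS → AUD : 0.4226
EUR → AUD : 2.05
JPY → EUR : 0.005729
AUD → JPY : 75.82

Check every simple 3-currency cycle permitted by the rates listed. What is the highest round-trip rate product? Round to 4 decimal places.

0.9307

ILS→JPY→EUR→ILS: 33.29 × 0.005729 × 4.88 = 0.93071
AUD→JPY→ILS→AUD: 75.82 × 0.02851 × 0.4226 = 0.91350
AUD→JPY→EUR→AUD: 75.82 × 0.005729 × 2.05 = 0.89046
AUD→ILS→EUR→AUD: 2.174 × 0.1932 × 2.05 = 0.86103
Maximum is ILS→JPY→EUR→ILS at 0.9307; no arbitrage — every cycle loses value.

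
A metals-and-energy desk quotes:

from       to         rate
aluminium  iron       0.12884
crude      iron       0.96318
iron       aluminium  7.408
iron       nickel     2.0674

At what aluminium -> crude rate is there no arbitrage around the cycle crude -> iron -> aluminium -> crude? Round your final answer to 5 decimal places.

Known legs of the cycle: 0.96318 × 7.408 = 7.13523744
For no arbitrage the full-cycle product must be 1, so the missing rate is 1 / 7.13523744 ≈ 0.1401495.

0.14015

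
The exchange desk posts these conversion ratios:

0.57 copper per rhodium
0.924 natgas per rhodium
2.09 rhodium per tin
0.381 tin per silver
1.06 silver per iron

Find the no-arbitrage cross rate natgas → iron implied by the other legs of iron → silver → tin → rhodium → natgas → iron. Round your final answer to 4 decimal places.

Known legs of the cycle: 1.06 × 0.381 × 2.09 × 0.924 = 0.7799182776
For no arbitrage the full-cycle product must be 1, so the missing rate is 1 / 0.7799182776 ≈ 1.282186.

1.2822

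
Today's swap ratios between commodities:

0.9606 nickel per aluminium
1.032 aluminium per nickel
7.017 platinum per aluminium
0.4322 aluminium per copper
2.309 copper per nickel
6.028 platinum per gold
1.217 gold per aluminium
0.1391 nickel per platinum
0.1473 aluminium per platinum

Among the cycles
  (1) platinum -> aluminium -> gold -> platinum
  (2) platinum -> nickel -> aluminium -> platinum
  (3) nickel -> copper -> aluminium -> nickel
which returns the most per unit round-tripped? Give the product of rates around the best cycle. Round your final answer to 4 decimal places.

(1) 0.1473 × 1.217 × 6.028 = 1.08060
(2) 0.1391 × 1.032 × 7.017 = 1.00730
(3) 2.309 × 0.4322 × 0.9606 = 0.95863
Highest is cycle (1) at 1.0806 (>1, arbitrage).

1.0806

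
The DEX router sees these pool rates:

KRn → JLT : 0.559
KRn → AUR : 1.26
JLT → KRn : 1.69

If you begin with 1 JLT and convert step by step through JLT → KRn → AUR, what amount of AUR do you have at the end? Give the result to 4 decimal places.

2.1294

1 JLT × 1.69 = 1.69 KRn
1.69 KRn × 1.26 = 2.1294 AUR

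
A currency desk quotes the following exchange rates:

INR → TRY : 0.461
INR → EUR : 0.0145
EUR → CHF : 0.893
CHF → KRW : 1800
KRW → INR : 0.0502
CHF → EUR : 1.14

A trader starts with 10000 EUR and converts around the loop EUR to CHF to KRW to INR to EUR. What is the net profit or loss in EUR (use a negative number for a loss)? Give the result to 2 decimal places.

10000 EUR × 0.893 = 8930 CHF
8930 CHF × 1800 = 16074000 KRW
16074000 KRW × 0.0502 = 806914.8 INR
806914.8 INR × 0.0145 = 11700.2646 EUR
Net change: 11700.2646 − 10000 = 1700.2646 EUR

1700.26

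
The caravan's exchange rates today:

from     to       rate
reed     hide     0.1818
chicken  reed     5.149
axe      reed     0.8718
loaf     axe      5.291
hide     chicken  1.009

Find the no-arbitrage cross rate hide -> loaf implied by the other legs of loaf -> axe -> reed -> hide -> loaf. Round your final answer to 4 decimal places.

1.1925

Known legs of the cycle: 5.291 × 0.8718 × 0.1818 = 0.83858773284
For no arbitrage the full-cycle product must be 1, so the missing rate is 1 / 0.83858773284 ≈ 1.192481.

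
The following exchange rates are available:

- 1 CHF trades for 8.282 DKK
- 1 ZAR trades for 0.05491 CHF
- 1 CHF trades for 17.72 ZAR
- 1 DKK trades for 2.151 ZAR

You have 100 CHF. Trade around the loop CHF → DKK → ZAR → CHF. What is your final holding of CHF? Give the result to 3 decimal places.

100 CHF × 8.282 = 828.2 DKK
828.2 DKK × 2.151 = 1781.4582 ZAR
1781.4582 ZAR × 0.05491 = 97.819869762 CHF

97.820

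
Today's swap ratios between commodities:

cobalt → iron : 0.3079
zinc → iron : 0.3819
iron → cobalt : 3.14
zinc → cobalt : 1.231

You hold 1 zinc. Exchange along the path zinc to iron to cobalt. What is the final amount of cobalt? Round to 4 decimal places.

1.1992

1 zinc × 0.3819 = 0.3819 iron
0.3819 iron × 3.14 = 1.199166 cobalt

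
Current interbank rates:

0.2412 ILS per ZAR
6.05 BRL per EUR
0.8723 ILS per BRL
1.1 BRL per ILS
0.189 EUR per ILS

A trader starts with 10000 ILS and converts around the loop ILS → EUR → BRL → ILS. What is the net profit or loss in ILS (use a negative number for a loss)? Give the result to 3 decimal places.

-25.686

10000 ILS × 0.189 = 1890 EUR
1890 EUR × 6.05 = 11434.5 BRL
11434.5 BRL × 0.8723 = 9974.31435 ILS
Net change: 9974.31435 − 10000 = -25.68565 ILS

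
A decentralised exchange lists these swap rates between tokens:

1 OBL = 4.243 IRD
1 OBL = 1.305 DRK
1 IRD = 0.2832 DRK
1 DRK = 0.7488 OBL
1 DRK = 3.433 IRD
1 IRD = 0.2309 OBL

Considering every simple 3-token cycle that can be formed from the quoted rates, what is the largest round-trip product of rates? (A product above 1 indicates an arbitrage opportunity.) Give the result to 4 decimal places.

DRK→IRD→OBL→DRK: 3.433 × 0.2309 × 1.305 = 1.03445
DRK→OBL→IRD→DRK: 0.7488 × 4.243 × 0.2832 = 0.89977
Maximum is DRK→IRD→OBL→DRK at 1.0344; arbitrage exists.

1.0344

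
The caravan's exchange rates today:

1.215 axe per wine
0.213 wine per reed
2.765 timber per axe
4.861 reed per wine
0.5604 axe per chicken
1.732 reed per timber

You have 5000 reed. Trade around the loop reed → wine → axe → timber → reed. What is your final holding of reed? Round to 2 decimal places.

6196.82

5000 reed × 0.213 = 1065 wine
1065 wine × 1.215 = 1293.975 axe
1293.975 axe × 2.765 = 3577.840875 timber
3577.840875 timber × 1.732 = 6196.8203955 reed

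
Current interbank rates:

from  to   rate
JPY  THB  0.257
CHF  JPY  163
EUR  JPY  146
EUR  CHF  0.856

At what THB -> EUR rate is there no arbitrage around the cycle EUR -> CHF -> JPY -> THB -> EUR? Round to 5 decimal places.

0.02789

Known legs of the cycle: 0.856 × 163 × 0.257 = 35.858696
For no arbitrage the full-cycle product must be 1, so the missing rate is 1 / 35.858696 ≈ 0.0278872.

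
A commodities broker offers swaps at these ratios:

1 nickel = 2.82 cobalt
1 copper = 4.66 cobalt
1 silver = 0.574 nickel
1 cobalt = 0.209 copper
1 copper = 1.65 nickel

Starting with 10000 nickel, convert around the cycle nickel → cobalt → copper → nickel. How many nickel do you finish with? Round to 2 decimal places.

10000 nickel × 2.82 = 28200 cobalt
28200 cobalt × 0.209 = 5893.8 copper
5893.8 copper × 1.65 = 9724.77 nickel

9724.77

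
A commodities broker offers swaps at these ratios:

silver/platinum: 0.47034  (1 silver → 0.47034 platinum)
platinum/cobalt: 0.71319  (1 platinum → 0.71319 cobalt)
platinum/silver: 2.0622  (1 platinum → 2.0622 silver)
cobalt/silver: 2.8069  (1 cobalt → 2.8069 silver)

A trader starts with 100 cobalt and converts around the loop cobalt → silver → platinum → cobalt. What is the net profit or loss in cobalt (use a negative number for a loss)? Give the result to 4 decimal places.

100 cobalt × 2.8069 = 280.69 silver
280.69 silver × 0.47034 = 132.0197346 platinum
132.0197346 platinum × 0.71319 = 94.155154519374 cobalt
Net change: 94.155154519374 − 100 = -5.844845480626 cobalt

-5.8448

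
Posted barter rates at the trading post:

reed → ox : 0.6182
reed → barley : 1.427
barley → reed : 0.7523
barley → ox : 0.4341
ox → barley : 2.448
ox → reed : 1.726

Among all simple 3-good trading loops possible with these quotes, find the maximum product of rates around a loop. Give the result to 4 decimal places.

1.1385

ox→barley→reed→ox: 2.448 × 0.7523 × 0.6182 = 1.13850
ox→reed→barley→ox: 1.726 × 1.427 × 0.4341 = 1.06919
Maximum is ox→barley→reed→ox at 1.1385; arbitrage exists.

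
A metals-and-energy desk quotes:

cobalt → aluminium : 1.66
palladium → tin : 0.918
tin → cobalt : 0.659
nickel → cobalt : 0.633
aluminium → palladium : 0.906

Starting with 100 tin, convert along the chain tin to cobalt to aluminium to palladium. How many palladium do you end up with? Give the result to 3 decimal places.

99.111

100 tin × 0.659 = 65.9 cobalt
65.9 cobalt × 1.66 = 109.394 aluminium
109.394 aluminium × 0.906 = 99.110964 palladium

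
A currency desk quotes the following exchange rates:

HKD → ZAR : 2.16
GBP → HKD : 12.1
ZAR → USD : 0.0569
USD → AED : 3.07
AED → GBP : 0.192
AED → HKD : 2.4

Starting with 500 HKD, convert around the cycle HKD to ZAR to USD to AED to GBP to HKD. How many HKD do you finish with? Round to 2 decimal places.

438.29

500 HKD × 2.16 = 1080 ZAR
1080 ZAR × 0.0569 = 61.452 USD
61.452 USD × 3.07 = 188.65764 AED
188.65764 AED × 0.192 = 36.22226688 GBP
36.22226688 GBP × 12.1 = 438.289429248 HKD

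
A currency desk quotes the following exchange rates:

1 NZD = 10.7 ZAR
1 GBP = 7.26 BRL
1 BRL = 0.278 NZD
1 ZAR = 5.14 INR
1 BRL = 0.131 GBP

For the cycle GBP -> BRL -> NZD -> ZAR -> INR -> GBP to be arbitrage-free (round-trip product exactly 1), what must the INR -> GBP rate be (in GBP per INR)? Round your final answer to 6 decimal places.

0.009009

Known legs of the cycle: 7.26 × 0.278 × 10.7 × 5.14 = 111.00136344
For no arbitrage the full-cycle product must be 1, so the missing rate is 1 / 111.00136344 ≈ 0.00900890.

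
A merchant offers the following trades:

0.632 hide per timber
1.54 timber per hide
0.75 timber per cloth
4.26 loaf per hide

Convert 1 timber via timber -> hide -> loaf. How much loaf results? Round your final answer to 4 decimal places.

2.6923

1 timber × 0.632 = 0.632 hide
0.632 hide × 4.26 = 2.69232 loaf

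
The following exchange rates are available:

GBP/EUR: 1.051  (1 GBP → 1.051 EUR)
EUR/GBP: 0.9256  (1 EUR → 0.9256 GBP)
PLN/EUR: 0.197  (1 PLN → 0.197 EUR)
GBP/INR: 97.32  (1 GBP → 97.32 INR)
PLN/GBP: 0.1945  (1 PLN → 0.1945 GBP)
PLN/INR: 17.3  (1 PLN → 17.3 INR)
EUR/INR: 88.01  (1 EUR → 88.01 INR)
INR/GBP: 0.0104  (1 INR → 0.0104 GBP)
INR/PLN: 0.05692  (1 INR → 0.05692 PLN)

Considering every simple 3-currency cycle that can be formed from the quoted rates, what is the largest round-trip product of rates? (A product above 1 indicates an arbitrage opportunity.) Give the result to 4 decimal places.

1.0774

INR→PLN→GBP→INR: 0.05692 × 0.1945 × 97.32 = 1.07742
INR→PLN→EUR→INR: 0.05692 × 0.197 × 88.01 = 0.98688
INR→GBP→EUR→INR: 0.0104 × 1.051 × 88.01 = 0.96198
Maximum is INR→PLN→GBP→INR at 1.0774; arbitrage exists.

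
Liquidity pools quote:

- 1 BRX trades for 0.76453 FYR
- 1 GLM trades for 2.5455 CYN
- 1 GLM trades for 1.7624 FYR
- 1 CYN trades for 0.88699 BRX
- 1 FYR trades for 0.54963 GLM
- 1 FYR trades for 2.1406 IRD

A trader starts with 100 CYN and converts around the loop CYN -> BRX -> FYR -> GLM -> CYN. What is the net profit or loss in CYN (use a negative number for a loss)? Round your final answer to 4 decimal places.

-5.1239

100 CYN × 0.88699 = 88.699 BRX
88.699 BRX × 0.76453 = 67.81304647 FYR
67.81304647 FYR × 0.54963 = 37.2720847313061 GLM
37.2720847313061 GLM × 2.5455 = 94.87609168353967755 CYN
Net change: 94.87609168353967755 − 100 = -5.12390831646032245 CYN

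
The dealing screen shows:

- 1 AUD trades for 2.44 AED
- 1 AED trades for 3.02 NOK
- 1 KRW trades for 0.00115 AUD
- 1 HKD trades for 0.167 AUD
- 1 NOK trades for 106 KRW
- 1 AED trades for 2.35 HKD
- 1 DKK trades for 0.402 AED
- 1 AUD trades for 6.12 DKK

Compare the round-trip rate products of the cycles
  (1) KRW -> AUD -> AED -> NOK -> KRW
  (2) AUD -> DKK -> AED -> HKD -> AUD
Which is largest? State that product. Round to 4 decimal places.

(1) 0.00115 × 2.44 × 3.02 × 106 = 0.89826
(2) 6.12 × 0.402 × 2.35 × 0.167 = 0.96552
Highest is cycle (2) at 0.9655 (≤1, no arbitrage).

0.9655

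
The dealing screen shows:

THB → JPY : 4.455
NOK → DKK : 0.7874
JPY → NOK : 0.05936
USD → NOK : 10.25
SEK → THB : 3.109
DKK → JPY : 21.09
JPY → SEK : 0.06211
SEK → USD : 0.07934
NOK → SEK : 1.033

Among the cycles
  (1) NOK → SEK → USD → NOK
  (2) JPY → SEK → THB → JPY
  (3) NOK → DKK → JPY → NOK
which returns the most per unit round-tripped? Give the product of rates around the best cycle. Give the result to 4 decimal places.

(1) 1.033 × 0.07934 × 10.25 = 0.84007
(2) 0.06211 × 3.109 × 4.455 = 0.86026
(3) 0.7874 × 21.09 × 0.05936 = 0.98575
Highest is cycle (3) at 0.9857 (≤1, no arbitrage).

0.9857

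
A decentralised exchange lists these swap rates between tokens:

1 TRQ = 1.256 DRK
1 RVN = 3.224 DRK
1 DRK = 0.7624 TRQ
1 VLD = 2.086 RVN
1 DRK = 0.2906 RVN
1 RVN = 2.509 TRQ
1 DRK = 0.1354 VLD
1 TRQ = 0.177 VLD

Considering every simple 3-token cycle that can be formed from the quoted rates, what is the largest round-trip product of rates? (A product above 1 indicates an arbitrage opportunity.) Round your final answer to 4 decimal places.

TRQ→VLD→RVN→TRQ: 0.177 × 2.086 × 2.509 = 0.92638
TRQ→DRK→RVN→TRQ: 1.256 × 0.2906 × 2.509 = 0.91577
VLD→RVN→DRK→VLD: 2.086 × 3.224 × 0.1354 = 0.91060
Maximum is TRQ→VLD→RVN→TRQ at 0.9264; no arbitrage — every cycle loses value.

0.9264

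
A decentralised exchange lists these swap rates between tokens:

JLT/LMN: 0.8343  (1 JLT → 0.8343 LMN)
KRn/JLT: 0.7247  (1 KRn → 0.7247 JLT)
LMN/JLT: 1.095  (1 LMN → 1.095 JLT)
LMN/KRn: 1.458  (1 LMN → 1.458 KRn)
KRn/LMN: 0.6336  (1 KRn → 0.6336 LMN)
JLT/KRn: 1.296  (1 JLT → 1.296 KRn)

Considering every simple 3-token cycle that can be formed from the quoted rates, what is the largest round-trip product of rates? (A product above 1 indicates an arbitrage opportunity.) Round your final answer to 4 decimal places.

KRn→LMN→JLT→KRn: 0.6336 × 1.095 × 1.296 = 0.89915
KRn→JLT→LMN→KRn: 0.7247 × 0.8343 × 1.458 = 0.88153
Maximum is KRn→LMN→JLT→KRn at 0.8992; no arbitrage — every cycle loses value.

0.8992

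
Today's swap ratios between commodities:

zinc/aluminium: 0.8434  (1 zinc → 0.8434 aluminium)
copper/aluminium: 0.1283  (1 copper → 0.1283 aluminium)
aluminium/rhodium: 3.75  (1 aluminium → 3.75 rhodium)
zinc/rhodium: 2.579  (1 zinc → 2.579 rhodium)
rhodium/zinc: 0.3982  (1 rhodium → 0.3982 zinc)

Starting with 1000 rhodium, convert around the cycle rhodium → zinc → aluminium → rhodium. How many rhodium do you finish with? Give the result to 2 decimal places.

1000 rhodium × 0.3982 = 398.2 zinc
398.2 zinc × 0.8434 = 335.84188 aluminium
335.84188 aluminium × 3.75 = 1259.40705 rhodium

1259.41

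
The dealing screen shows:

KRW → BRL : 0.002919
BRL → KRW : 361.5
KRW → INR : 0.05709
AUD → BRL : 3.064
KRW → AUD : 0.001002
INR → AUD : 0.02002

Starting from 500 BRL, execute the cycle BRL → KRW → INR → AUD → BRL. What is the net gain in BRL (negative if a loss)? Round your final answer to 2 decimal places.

500 BRL × 361.5 = 180750 KRW
180750 KRW × 0.05709 = 10319.0175 INR
10319.0175 INR × 0.02002 = 206.58673035 AUD
206.58673035 AUD × 3.064 = 632.9817417924 BRL
Net change: 632.9817417924 − 500 = 132.9817417924 BRL

132.98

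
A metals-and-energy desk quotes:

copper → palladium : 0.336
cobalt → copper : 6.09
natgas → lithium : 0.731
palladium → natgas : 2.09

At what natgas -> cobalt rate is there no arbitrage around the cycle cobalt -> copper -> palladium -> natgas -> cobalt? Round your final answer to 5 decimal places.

0.23383

Known legs of the cycle: 6.09 × 0.336 × 2.09 = 4.2766416
For no arbitrage the full-cycle product must be 1, so the missing rate is 1 / 4.2766416 ≈ 0.2338283.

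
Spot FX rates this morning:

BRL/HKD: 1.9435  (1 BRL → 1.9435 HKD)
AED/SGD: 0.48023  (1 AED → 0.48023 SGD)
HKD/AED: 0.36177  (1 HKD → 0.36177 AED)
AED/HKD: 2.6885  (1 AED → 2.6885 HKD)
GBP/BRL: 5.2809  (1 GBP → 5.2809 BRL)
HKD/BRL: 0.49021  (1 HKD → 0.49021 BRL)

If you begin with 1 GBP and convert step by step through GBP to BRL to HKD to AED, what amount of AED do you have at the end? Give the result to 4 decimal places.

1 GBP × 5.2809 = 5.2809 BRL
5.2809 BRL × 1.9435 = 10.26342915 HKD
10.26342915 HKD × 0.36177 = 3.7130007635955 AED

3.7130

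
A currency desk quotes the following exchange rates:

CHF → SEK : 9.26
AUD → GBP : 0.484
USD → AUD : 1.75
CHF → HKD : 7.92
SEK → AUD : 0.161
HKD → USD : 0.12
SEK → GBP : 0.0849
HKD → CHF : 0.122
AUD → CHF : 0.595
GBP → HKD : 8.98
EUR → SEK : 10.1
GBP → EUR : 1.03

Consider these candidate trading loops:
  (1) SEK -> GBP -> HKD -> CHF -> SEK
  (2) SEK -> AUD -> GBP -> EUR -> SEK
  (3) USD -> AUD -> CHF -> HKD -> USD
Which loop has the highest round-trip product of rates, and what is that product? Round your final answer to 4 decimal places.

0.9896

(1) 0.0849 × 8.98 × 0.122 × 9.26 = 0.86130
(2) 0.161 × 0.484 × 1.03 × 10.1 = 0.81064
(3) 1.75 × 0.595 × 7.92 × 0.12 = 0.98960
Highest is cycle (3) at 0.9896 (≤1, no arbitrage).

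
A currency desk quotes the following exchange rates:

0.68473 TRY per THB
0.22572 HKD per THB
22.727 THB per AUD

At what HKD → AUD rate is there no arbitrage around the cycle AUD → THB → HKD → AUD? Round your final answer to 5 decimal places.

Known legs of the cycle: 22.727 × 0.22572 = 5.12993844
For no arbitrage the full-cycle product must be 1, so the missing rate is 1 / 5.12993844 ≈ 0.1949341.

0.19493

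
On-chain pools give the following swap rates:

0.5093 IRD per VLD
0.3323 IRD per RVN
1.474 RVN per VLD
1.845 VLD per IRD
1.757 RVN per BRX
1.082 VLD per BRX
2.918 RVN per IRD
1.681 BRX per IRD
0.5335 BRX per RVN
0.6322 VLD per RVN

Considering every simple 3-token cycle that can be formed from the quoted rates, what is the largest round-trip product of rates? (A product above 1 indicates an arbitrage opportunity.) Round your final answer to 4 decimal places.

0.9815

RVN→IRD→BRX→RVN: 0.3323 × 1.681 × 1.757 = 0.98145
RVN→VLD→IRD→RVN: 0.6322 × 0.5093 × 2.918 = 0.93954
BRX→VLD→IRD→BRX: 1.082 × 0.5093 × 1.681 = 0.92634
RVN→IRD→VLD→RVN: 0.3323 × 1.845 × 1.474 = 0.90370
RVN→BRX→VLD→RVN: 0.5335 × 1.082 × 1.474 = 0.85086
Maximum is RVN→IRD→BRX→RVN at 0.9815; no arbitrage — every cycle loses value.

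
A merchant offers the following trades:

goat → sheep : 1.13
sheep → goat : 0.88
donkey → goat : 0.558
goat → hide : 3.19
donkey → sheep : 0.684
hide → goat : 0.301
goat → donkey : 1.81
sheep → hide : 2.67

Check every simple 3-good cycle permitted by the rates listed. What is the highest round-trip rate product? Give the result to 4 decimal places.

1.0895

goat→donkey→sheep→goat: 1.81 × 0.684 × 0.88 = 1.08948
goat→sheep→hide→goat: 1.13 × 2.67 × 0.301 = 0.90815
Maximum is goat→donkey→sheep→goat at 1.0895; arbitrage exists.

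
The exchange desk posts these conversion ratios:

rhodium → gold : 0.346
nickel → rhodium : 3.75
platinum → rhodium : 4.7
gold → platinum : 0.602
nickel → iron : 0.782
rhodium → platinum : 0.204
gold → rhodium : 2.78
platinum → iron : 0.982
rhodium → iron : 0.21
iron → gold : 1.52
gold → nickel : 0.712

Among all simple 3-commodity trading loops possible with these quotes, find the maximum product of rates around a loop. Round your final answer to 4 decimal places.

0.9790

gold→platinum→rhodium→gold: 0.602 × 4.7 × 0.346 = 0.97897
gold→nickel→rhodium→gold: 0.712 × 3.75 × 0.346 = 0.92382
gold→platinum→iron→gold: 0.602 × 0.982 × 1.52 = 0.89857
gold→rhodium→iron→gold: 2.78 × 0.21 × 1.52 = 0.88738
gold→nickel→iron→gold: 0.712 × 0.782 × 1.52 = 0.84631
Maximum is gold→platinum→rhodium→gold at 0.9790; no arbitrage — every cycle loses value.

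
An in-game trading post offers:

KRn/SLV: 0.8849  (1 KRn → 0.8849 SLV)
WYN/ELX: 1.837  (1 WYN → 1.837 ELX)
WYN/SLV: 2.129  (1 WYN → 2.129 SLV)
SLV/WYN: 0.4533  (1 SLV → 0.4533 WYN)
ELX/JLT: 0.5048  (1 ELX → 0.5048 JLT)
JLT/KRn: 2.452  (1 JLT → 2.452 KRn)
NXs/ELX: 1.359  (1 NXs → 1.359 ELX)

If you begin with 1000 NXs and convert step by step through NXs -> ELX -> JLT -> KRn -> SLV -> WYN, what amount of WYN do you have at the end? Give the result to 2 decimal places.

1000 NXs × 1.359 = 1359 ELX
1359 ELX × 0.5048 = 686.0232 JLT
686.0232 JLT × 2.452 = 1682.1288864 KRn
1682.1288864 KRn × 0.8849 = 1488.51585157536 SLV
1488.51585157536 SLV × 0.4533 = 674.744235519110688 WYN

674.74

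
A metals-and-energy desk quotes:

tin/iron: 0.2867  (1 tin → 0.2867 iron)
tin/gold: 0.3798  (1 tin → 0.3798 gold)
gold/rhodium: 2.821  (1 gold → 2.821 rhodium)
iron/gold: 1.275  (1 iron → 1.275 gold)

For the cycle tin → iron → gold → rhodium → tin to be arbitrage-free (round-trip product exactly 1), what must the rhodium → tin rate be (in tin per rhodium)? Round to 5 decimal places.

Known legs of the cycle: 0.2867 × 1.275 × 2.821 = 1.0311953925
For no arbitrage the full-cycle product must be 1, so the missing rate is 1 / 1.0311953925 ≈ 0.9697483.

0.96975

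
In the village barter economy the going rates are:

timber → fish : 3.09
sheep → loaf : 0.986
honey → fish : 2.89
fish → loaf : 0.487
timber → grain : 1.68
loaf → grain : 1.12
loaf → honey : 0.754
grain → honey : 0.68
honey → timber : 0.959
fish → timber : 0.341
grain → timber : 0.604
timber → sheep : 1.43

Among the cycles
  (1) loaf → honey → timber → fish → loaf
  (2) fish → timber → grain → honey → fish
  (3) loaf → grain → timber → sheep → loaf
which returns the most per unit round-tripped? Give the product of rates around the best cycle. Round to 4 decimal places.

(1) 0.754 × 0.959 × 3.09 × 0.487 = 1.08812
(2) 0.341 × 1.68 × 0.68 × 2.89 = 1.12582
(3) 1.12 × 0.604 × 1.43 × 0.986 = 0.95382
Highest is cycle (2) at 1.1258 (>1, arbitrage).

1.1258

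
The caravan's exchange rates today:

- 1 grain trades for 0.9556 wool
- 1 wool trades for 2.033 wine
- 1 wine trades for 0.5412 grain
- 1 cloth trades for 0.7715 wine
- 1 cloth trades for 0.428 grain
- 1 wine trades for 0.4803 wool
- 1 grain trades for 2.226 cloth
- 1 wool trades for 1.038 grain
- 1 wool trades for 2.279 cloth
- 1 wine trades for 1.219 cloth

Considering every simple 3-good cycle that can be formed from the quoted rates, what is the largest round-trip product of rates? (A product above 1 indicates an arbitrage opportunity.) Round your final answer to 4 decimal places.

wine→grain→wool→wine: 0.5412 × 0.9556 × 2.033 = 1.05141
cloth→grain→wool→cloth: 0.428 × 0.9556 × 2.279 = 0.93210
wine→grain→cloth→wine: 0.5412 × 2.226 × 0.7715 = 0.92943
wine→wool→cloth→wine: 0.4803 × 2.279 × 0.7715 = 0.84449
Maximum is wine→grain→wool→wine at 1.0514; arbitrage exists.

1.0514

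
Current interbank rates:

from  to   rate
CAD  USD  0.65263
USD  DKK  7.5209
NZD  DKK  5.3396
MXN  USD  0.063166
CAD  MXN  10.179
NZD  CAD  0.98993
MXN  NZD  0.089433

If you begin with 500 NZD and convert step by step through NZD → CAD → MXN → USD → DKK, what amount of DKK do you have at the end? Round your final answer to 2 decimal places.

500 NZD × 0.98993 = 494.965 CAD
494.965 CAD × 10.179 = 5038.248735 MXN
5038.248735 MXN × 0.063166 = 318.24601959501 USD
318.24601959501 USD × 7.5209 = 2393.496488772110709 DKK

2393.50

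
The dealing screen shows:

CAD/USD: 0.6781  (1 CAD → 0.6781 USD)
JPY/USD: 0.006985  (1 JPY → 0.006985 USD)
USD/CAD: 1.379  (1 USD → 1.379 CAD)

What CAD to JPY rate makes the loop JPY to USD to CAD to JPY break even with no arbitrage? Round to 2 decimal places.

Known legs of the cycle: 0.006985 × 1.379 = 0.009632315
For no arbitrage the full-cycle product must be 1, so the missing rate is 1 / 0.009632315 ≈ 103.8172.

103.82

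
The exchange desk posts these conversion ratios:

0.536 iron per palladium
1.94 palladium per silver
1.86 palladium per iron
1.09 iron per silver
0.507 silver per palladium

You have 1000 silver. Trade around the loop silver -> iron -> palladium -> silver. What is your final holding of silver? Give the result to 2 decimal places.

1027.89

1000 silver × 1.09 = 1090 iron
1090 iron × 1.86 = 2027.4 palladium
2027.4 palladium × 0.507 = 1027.8918 silver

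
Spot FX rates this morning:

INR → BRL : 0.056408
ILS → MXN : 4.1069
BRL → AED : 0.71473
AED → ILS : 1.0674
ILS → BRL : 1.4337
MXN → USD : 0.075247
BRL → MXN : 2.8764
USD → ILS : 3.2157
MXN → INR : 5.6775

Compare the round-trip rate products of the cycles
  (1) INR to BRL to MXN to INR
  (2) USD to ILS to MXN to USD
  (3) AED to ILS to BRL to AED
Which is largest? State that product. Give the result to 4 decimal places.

(1) 0.056408 × 2.8764 × 5.6775 = 0.92119
(2) 3.2157 × 4.1069 × 0.075247 = 0.99375
(3) 1.0674 × 1.4337 × 0.71473 = 1.09377
Highest is cycle (3) at 1.0938 (>1, arbitrage).

1.0938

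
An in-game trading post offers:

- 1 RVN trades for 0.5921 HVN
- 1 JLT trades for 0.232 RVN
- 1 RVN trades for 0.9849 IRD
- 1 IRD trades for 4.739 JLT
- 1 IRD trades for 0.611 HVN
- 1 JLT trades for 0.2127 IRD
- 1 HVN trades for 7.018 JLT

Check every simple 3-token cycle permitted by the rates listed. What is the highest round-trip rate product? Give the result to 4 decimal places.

1.0828

IRD→JLT→RVN→IRD: 4.739 × 0.232 × 0.9849 = 1.08285
HVN→JLT→RVN→HVN: 7.018 × 0.232 × 0.5921 = 0.96404
IRD→HVN→JLT→IRD: 0.611 × 7.018 × 0.2127 = 0.91206
Maximum is IRD→JLT→RVN→IRD at 1.0828; arbitrage exists.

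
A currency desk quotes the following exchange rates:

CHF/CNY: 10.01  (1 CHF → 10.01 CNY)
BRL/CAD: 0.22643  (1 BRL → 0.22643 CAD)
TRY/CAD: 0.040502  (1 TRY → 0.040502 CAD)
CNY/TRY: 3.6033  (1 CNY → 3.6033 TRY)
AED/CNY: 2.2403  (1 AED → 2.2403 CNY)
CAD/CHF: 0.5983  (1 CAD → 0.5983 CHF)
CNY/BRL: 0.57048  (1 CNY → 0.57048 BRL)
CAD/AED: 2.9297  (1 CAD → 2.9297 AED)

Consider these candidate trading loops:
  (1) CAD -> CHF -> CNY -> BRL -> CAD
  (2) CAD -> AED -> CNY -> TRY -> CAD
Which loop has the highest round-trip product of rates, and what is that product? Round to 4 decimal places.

(1) 0.5983 × 10.01 × 0.57048 × 0.22643 = 0.77362
(2) 2.9297 × 2.2403 × 3.6033 × 0.040502 = 0.95787
Highest is cycle (2) at 0.9579 (≤1, no arbitrage).

0.9579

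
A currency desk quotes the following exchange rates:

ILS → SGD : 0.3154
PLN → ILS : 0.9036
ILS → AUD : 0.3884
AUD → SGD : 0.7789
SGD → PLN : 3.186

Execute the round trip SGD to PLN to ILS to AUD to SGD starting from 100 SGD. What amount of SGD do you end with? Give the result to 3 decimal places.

100 SGD × 3.186 = 318.6 PLN
318.6 PLN × 0.9036 = 287.88696 ILS
287.88696 ILS × 0.3884 = 111.815295264 AUD
111.815295264 AUD × 0.7789 = 87.0929334811296 SGD

87.093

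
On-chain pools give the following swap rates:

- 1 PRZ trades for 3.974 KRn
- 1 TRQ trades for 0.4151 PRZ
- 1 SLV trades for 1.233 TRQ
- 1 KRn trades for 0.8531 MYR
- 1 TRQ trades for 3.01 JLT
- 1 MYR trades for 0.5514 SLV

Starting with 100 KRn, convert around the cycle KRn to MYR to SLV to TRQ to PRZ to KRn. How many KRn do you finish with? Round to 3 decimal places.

100 KRn × 0.8531 = 85.31 MYR
85.31 MYR × 0.5514 = 47.039934 SLV
47.039934 SLV × 1.233 = 58.000238622 TRQ
58.000238622 TRQ × 0.4151 = 24.0758990519922 PRZ
24.0758990519922 PRZ × 3.974 = 95.6776228326170028 KRn

95.678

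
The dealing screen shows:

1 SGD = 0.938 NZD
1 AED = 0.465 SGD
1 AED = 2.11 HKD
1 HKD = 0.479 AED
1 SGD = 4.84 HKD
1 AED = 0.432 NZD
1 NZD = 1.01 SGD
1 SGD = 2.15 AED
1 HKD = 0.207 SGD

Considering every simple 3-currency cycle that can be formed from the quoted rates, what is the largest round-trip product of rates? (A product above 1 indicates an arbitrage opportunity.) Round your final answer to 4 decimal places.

1.0780

AED→SGD→HKD→AED: 0.465 × 4.84 × 0.479 = 1.07804
AED→HKD→SGD→AED: 2.11 × 0.207 × 2.15 = 0.93906
AED→NZD→SGD→AED: 0.432 × 1.01 × 2.15 = 0.93809
Maximum is AED→SGD→HKD→AED at 1.0780; arbitrage exists.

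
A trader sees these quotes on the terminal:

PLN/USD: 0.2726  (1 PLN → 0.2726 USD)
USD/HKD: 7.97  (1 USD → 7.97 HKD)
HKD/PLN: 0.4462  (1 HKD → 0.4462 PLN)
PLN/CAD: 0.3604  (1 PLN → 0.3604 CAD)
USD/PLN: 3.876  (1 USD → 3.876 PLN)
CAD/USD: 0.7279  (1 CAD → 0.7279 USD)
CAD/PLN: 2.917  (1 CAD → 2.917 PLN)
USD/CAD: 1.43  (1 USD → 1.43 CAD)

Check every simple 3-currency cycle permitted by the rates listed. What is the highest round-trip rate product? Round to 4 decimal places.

PLN→USD→CAD→PLN: 0.2726 × 1.43 × 2.917 = 1.13710
PLN→CAD→USD→PLN: 0.3604 × 0.7279 × 3.876 = 1.01681
PLN→USD→HKD→PLN: 0.2726 × 7.97 × 0.4462 = 0.96942
Maximum is PLN→USD→CAD→PLN at 1.1371; arbitrage exists.

1.1371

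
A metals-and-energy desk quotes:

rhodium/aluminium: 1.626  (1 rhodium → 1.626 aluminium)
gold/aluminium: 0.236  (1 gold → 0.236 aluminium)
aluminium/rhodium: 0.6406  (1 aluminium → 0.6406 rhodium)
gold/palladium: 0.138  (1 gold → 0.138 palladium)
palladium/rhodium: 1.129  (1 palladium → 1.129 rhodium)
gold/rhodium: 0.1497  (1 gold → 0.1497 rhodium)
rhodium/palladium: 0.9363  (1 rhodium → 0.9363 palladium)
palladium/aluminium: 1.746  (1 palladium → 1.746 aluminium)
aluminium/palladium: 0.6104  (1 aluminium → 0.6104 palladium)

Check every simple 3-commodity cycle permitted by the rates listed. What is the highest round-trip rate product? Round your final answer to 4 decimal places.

palladium→rhodium→aluminium→palladium: 1.129 × 1.626 × 0.6104 = 1.12054
palladium→aluminium→rhodium→palladium: 1.746 × 0.6406 × 0.9363 = 1.04724
Maximum is palladium→rhodium→aluminium→palladium at 1.1205; arbitrage exists.

1.1205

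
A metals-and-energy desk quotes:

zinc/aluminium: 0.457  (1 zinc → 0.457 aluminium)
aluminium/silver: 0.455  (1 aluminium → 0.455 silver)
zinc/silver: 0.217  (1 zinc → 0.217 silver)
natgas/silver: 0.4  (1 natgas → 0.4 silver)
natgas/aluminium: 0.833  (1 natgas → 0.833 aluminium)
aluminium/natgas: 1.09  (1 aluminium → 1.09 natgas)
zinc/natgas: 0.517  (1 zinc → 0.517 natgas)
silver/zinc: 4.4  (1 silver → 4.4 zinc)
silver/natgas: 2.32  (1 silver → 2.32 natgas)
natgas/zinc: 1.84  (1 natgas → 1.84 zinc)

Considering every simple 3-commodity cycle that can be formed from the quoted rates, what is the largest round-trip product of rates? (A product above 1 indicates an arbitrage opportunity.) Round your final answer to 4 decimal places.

0.9263

silver→natgas→zinc→silver: 2.32 × 1.84 × 0.217 = 0.92633
aluminium→natgas→zinc→aluminium: 1.09 × 1.84 × 0.457 = 0.91656
aluminium→silver→zinc→aluminium: 0.455 × 4.4 × 0.457 = 0.91491
silver→zinc→natgas→silver: 4.4 × 0.517 × 0.4 = 0.90992
aluminium→silver→natgas→aluminium: 0.455 × 2.32 × 0.833 = 0.87931
Maximum is silver→natgas→zinc→silver at 0.9263; no arbitrage — every cycle loses value.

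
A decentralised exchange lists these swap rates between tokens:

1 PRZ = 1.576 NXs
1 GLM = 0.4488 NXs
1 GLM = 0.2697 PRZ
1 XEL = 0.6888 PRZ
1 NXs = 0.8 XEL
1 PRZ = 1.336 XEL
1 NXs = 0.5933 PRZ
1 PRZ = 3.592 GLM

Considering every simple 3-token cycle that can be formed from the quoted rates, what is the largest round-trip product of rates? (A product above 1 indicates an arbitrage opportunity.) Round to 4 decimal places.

0.9565

PRZ→GLM→NXs→PRZ: 3.592 × 0.4488 × 0.5933 = 0.95645
PRZ→NXs→XEL→PRZ: 1.576 × 0.8 × 0.6888 = 0.86844
Maximum is PRZ→GLM→NXs→PRZ at 0.9565; no arbitrage — every cycle loses value.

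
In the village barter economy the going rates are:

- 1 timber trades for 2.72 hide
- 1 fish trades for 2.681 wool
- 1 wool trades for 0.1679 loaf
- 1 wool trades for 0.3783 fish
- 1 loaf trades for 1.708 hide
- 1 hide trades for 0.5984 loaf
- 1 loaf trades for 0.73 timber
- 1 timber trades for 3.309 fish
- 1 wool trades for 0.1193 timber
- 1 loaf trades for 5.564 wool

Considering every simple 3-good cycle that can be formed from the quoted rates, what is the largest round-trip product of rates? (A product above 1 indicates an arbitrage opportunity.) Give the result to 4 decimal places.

timber→hide→loaf→timber: 2.72 × 0.5984 × 0.73 = 1.18818
fish→wool→timber→fish: 2.681 × 0.1193 × 3.309 = 1.05836
Maximum is timber→hide→loaf→timber at 1.1882; arbitrage exists.

1.1882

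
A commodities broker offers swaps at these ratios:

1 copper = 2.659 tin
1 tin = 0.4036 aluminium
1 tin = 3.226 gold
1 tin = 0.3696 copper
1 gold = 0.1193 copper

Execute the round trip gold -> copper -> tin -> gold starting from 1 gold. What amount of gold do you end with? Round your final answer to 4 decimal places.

1 gold × 0.1193 = 0.1193 copper
0.1193 copper × 2.659 = 0.3172187 tin
0.3172187 tin × 3.226 = 1.0233475262 gold

1.0233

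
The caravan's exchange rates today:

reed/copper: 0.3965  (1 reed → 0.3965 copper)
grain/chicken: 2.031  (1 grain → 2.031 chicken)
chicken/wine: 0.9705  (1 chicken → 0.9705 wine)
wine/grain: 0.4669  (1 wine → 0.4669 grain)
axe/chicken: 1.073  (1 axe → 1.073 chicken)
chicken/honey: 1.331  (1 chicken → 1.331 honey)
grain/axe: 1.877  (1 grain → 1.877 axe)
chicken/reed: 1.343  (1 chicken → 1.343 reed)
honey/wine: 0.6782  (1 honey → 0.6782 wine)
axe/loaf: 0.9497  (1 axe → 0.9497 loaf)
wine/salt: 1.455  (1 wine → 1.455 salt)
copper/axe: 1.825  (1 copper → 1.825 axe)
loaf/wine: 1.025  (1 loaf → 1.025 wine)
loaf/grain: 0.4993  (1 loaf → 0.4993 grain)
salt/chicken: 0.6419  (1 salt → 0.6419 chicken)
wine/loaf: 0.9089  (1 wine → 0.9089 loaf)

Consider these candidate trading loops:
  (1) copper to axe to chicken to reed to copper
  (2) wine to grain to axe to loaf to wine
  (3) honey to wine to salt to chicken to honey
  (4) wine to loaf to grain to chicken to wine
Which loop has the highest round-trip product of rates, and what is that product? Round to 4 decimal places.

1.0428

(1) 1.825 × 1.073 × 1.343 × 0.3965 = 1.04275
(2) 0.4669 × 1.877 × 0.9497 × 1.025 = 0.85310
(3) 0.6782 × 1.455 × 0.6419 × 1.331 = 0.84307
(4) 0.9089 × 0.4993 × 2.031 × 0.9705 = 0.89451
Highest is cycle (1) at 1.0428 (>1, arbitrage).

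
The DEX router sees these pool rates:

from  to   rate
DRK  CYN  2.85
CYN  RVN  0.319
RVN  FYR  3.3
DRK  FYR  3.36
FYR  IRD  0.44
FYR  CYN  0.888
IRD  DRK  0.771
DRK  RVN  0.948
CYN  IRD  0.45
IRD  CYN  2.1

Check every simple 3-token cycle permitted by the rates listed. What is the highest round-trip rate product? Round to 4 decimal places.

IRD→DRK→FYR→IRD: 0.771 × 3.36 × 0.44 = 1.13985
IRD→DRK→CYN→IRD: 0.771 × 2.85 × 0.45 = 0.98881
RVN→FYR→CYN→RVN: 3.3 × 0.888 × 0.319 = 0.93480
Maximum is IRD→DRK→FYR→IRD at 1.1398; arbitrage exists.

1.1398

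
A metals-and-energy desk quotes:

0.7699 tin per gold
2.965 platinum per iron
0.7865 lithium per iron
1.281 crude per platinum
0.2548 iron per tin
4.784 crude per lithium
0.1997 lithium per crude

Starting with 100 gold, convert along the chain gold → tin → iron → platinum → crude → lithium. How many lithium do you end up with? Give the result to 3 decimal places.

100 gold × 0.7699 = 76.99 tin
76.99 tin × 0.2548 = 19.617052 iron
19.617052 iron × 2.965 = 58.16455918 platinum
58.16455918 platinum × 1.281 = 74.50880030958 crude
74.50880030958 crude × 0.1997 = 14.879407421823126 lithium

14.879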